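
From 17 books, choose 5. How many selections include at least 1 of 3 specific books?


Complement: C(17,5) - C(14,5) = 6188 - 2002 = 4186

4186


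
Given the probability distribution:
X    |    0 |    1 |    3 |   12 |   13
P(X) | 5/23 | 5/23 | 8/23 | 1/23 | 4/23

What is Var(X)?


E[X] = 93/23
E[X²] = 39
Var(X) = E[X²] - (E[X])² = 39 - 8649/529 = 11982/529

Var(X) = 11982/529 ≈ 22.6503


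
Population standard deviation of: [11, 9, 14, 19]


Mean = 53/4
  (11-53/4)²=81/16
  (9-53/4)²=289/16
  (14-53/4)²=9/16
  (19-53/4)²=529/16
Σ(x-μ)² = 227/4
σ² = (227/4)/4 = 227/16

σ = √(227/16) ≈ 3.7666


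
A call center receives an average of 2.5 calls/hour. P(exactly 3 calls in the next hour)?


Poisson(λ=2.5): P(X=3) = e^(-λ)×λ^k/k!
= e^(-2.5) × 2.5^3 / 3!
≈ 0.08208499862 × 15.625 / 6 ≈ 0.213763

P(X=3) ≈ 0.213763 ≈ 21.38%


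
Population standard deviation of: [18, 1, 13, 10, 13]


Mean = 55/5 = 11
  (18-11)²=49
  (1-11)²=100
  (13-11)²=4
  (10-11)²=1
  (13-11)²=4
Σ(x-μ)² = 158
σ² = 158/5

σ = √(158/5) ≈ 5.6214


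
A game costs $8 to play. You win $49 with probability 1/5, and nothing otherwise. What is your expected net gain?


E[gain] = (49-8)×1/5 + (-8)×4/5
= 41/5 - 32/5 = 9/5

Expected net gain = $9/5 ≈ $1.80


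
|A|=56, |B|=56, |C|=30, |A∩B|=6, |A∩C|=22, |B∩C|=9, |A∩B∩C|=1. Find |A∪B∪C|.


|A∪B∪C| = 56+56+30-6-22-9+1 = 106

|A∪B∪C| = 106


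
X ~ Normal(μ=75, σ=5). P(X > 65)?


z = (65-75)/5 = -2.0
P(X > 65) = 1 - P(Z ≤ -2.0) = 1 - 0.0228 = 0.9772

P(X > 65) ≈ 0.9772


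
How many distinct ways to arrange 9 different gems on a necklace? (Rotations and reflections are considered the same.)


Free circular arrangements: rotations and reflections both identified.
(n-1)!/2 = 8!/2 = 40320/2 = 20160

20160


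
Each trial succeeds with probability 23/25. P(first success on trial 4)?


Geometric: P(X=4) = (1-p)^(k-1)×p = (2/25)^3×23/25 = 184/390625

P(X=4) = 184/390625 ≈ 0.05%


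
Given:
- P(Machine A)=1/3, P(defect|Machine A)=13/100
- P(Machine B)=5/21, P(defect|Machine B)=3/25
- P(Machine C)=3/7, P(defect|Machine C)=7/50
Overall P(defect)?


P(B) = Σ P(B|Aᵢ)×P(Aᵢ)
  13/100×1/3 = 13/300
  3/25×5/21 = 1/35
  7/50×3/7 = 3/50
Sum = 277/2100

P(defect) = 277/2100 ≈ 13.19%


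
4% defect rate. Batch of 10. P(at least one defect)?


P(all good) = (24/25)^10 = 63403380965376/95367431640625
P(≥1 defect) = 31964050675249/95367431640625

P = 31964050675249/95367431640625 ≈ 33.52%


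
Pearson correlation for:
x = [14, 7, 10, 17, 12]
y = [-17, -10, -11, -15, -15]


n=5, Σx=60, Σy=-68, Σxy=-853, Σx²=778, Σy²=960
r = (5×(-853) - 60×(-68))/√((5×778 - 60²)(5×960 - (-68)²))
= -185/√(290×176) = -185/√51040 ≈ -185/225.9203 ≈ -0.8189

r ≈ -0.8189


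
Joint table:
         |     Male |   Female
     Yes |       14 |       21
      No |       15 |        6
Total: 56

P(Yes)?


P(Yes) = (14+21)/56 = 35/56 = 5/8

P(Yes) = 5/8 ≈ 62.50%


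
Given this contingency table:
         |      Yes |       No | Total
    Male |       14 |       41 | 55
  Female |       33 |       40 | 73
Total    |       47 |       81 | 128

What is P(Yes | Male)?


P(Yes | Male) = 14/(14+41) = 14/55

P(Yes|Male) = 14/55 ≈ 25.45%


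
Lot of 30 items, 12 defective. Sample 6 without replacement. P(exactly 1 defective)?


Hypergeometric: C(12,1)×C(18,5)/C(30,6)
= 12×8568/593775 = 1632/9425

P(X=1) = 1632/9425 ≈ 17.32%


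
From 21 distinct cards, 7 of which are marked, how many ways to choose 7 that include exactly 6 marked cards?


Choose 6 of the 7 marked cards and 1 of the other 14 cards:
C(7,6)×C(14,1) = 7×14 = 98

98


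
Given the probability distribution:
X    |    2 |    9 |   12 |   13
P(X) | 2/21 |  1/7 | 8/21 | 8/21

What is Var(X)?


E[X] = 11
E[X²] = 2755/21
Var(X) = E[X²] - (E[X])² = 2755/21 - 121 = 214/21

Var(X) = 214/21 ≈ 10.1905


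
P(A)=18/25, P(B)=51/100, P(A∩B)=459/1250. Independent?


P(A)×P(B) = 459/1250
P(A∩B) = 459/1250
Equal ✓ → Independent

Yes, independent


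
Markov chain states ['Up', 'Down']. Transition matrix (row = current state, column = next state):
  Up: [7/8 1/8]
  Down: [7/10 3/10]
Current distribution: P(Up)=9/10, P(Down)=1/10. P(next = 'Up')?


P(next=Up) = Σᵢ P(now=i)×P(i→Up)
= 9/10×7/8 + 1/10×7/10
= 63/80 + 7/100 = 343/400

P = 343/400 ≈ 0.8575


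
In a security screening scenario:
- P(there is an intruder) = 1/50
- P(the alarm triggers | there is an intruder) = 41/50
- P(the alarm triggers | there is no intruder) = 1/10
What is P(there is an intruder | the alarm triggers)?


Using Bayes' theorem:
P(A|B) = P(B|A)·P(A) / P(B)

P(the alarm triggers) = 41/50 × 1/50 + 1/10 × 49/50
= 41/2500 + 49/500 = 143/1250

P(there is an intruder|the alarm triggers) = (41/2500) / (143/1250) = 41/286

P(there is an intruder|the alarm triggers) = 41/286 ≈ 14.34%


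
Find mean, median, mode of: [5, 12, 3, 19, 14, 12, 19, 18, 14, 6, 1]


Sorted: [1, 3, 5, 6, 12, 12, 14, 14, 18, 19, 19]
Mean = 123/11
Median = 12
Freq: {5: 1, 12: 2, 3: 1, 19: 2, 14: 2, 18: 1, 6: 1, 1: 1}
Mode: [12, 14, 19]

Mean=123/11, Median=12, Mode=[12, 14, 19]


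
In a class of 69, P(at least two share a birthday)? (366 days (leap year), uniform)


P(all different) = Π(366-i)/366 for i=0..68
= 0.001057
P(match) = 1 - 0.001057 = 0.998943

P ≈ 0.9989 ≈ 99.89%


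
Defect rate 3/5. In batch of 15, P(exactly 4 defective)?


Binomial: P(X=4) = C(15,4)×p^4×(1-p)^11
= 1365 × 81/625 × 2048/48828125 = 45287424/6103515625

P(X=4) = 45287424/6103515625 ≈ 0.74%


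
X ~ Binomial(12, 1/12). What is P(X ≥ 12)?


P(X ≥ 12) = Σ P(X=i) for i=12..12
P(X=12) = 1/8916100448256
Sum = 1/8916100448256

P(X ≥ 12) = 1/8916100448256 ≈ 0.00%


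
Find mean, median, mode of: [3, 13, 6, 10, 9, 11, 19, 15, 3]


Sorted: [3, 3, 6, 9, 10, 11, 13, 15, 19]
Mean = 89/9
Median = 10
Freq: {3: 2, 13: 1, 6: 1, 10: 1, 9: 1, 11: 1, 19: 1, 15: 1}
Mode: [3]

Mean=89/9, Median=10, Mode=3


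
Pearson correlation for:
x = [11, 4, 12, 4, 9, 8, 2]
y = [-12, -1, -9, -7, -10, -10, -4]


n=7, Σx=50, Σy=-53, Σxy=-450, Σx²=446, Σy²=491
r = (7×(-450) - 50×(-53))/√((7×446 - 50²)(7×491 - (-53)²))
= -500/√(622×628) = -500/√390616 ≈ -500/624.9928 ≈ -0.8000

r ≈ -0.8000


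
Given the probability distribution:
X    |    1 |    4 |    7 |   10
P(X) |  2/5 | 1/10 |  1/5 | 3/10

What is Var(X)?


E[X] = 26/5
E[X²] = 209/5
Var(X) = E[X²] - (E[X])² = 209/5 - 676/25 = 369/25

Var(X) = 369/25 ≈ 14.7600


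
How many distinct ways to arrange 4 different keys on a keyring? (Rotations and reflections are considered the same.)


Free circular arrangements: rotations and reflections both identified.
(n-1)!/2 = 3!/2 = 6/2 = 3

3


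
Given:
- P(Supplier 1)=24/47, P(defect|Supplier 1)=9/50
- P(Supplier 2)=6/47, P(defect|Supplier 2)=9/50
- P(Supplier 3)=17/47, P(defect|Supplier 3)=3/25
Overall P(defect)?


P(B) = Σ P(B|Aᵢ)×P(Aᵢ)
  9/50×24/47 = 108/1175
  9/50×6/47 = 27/1175
  3/25×17/47 = 51/1175
Sum = 186/1175

P(defect) = 186/1175 ≈ 15.83%


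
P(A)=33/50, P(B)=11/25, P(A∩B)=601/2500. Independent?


P(A)×P(B) = 363/1250
P(A∩B) = 601/2500
Not equal → NOT independent

No, not independent


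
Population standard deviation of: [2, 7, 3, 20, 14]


Mean = 46/5
  (2-46/5)²=1296/25
  (7-46/5)²=121/25
  (3-46/5)²=961/25
  (20-46/5)²=2916/25
  (14-46/5)²=576/25
Σ(x-μ)² = 1174/5
σ² = (1174/5)/5 = 1174/25

σ = √(1174/25) ≈ 6.8527


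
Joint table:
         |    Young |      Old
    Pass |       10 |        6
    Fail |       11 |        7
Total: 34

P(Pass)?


P(Pass) = (10+6)/34 = 16/34 = 8/17

P(Pass) = 8/17 ≈ 47.06%


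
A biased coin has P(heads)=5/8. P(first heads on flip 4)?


Geometric: P(X=4) = (1-p)^(k-1)×p = (3/8)^3×5/8 = 135/4096

P(X=4) = 135/4096 ≈ 3.30%


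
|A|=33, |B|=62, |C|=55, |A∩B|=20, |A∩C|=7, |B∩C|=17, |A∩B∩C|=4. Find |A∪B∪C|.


|A∪B∪C| = 33+62+55-20-7-17+4 = 110

|A∪B∪C| = 110


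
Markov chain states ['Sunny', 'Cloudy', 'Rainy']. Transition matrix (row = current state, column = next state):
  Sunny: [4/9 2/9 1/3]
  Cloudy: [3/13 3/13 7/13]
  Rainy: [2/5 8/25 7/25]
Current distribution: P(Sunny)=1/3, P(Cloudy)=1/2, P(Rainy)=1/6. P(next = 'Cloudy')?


P(next=Cloudy) = Σᵢ P(now=i)×P(i→Cloudy)
= 1/3×2/9 + 1/2×3/13 + 1/6×8/25
= 2/27 + 3/26 + 4/75 = 4261/17550

P = 4261/17550 ≈ 0.2428


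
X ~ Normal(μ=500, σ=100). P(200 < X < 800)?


z₁=(200-500)/100=-3.0, z₂=(800-500)/100=3.0
P = Φ(3.0) - Φ(-3.0) = 0.998650 - 0.001350 = 0.997300 ≈ 0.9973

P(200 < X < 800) ≈ 0.9973


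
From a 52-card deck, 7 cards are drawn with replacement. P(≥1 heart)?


P(not a heart) = 39/52 = 3/4
P(none in 7 draws) = (3/4)^7 = 2187/16384
P(≥1 heart) = 1 - 2187/16384 = 14197/16384

P = 14197/16384 ≈ 86.65%


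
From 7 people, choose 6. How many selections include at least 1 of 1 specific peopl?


Complement: C(7,6) - C(6,6) = 7 - 1 = 6

6


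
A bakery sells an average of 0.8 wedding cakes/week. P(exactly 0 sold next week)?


Poisson(λ=0.8): P(X=0) = e^(-λ)×λ^k/k!
= e^(-0.8) × 0.8^0 / 0!
≈ 0.4493289641 × 1 / 1 ≈ 0.449329

P(X=0) ≈ 0.449329 ≈ 44.93%


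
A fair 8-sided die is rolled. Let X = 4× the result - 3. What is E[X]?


E[die] = (1+8)/2 = 9/2
E[X] = 4×9/2 - 3 = 15

E[X] = 15


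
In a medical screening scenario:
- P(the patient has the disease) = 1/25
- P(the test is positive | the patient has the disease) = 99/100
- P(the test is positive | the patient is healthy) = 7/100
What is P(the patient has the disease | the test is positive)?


Using Bayes' theorem:
P(A|B) = P(B|A)·P(A) / P(B)

P(the test is positive) = 99/100 × 1/25 + 7/100 × 24/25
= 99/2500 + 42/625 = 267/2500

P(the patient has the disease|the test is positive) = (99/2500) / (267/2500) = 33/89

P(the patient has the disease|the test is positive) = 33/89 ≈ 37.08%


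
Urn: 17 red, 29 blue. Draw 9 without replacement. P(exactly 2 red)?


Hypergeometric: C(17,2)×C(29,7)/C(46,9)
= 136×1560780/1101716330 = 70992/368467

P(X=2) = 70992/368467 ≈ 19.27%


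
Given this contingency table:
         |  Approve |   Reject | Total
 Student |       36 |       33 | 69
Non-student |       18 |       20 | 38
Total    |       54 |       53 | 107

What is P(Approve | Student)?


P(Approve | Student) = 36/(36+33) = 36/69 = 12/23

P(Approve|Student) = 12/23 ≈ 52.17%


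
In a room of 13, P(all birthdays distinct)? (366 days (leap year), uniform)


P(all different) = Π(366-i)/366 for i=0..12
= (366/366)×(365/366)×...×(354/366)
= 0.806071

P ≈ 0.8061 ≈ 80.61%


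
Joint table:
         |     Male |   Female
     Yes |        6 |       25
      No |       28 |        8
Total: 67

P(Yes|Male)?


P(Yes|Male) = 6/(6+28) = 6/34 = 3/17

P = 3/17 ≈ 17.65%


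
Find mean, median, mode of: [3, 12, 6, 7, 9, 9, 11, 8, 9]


Sorted: [3, 6, 7, 8, 9, 9, 9, 11, 12]
Mean = 74/9
Median = 9
Freq: {3: 1, 12: 1, 6: 1, 7: 1, 9: 3, 11: 1, 8: 1}
Mode: [9]

Mean=74/9, Median=9, Mode=9


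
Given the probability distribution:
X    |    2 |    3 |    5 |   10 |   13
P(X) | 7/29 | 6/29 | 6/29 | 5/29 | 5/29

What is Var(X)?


E[X] = 177/29
E[X²] = 1577/29
Var(X) = E[X²] - (E[X])² = 1577/29 - 31329/841 = 14404/841

Var(X) = 14404/841 ≈ 17.1272


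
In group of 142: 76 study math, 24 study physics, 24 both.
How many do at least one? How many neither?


|A∪B| = 76+24-24 = 76
Neither = 142-76 = 66

At least one: 76; Neither: 66


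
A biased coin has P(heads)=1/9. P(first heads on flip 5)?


Geometric: P(X=5) = (1-p)^(k-1)×p = (8/9)^4×1/9 = 4096/59049

P(X=5) = 4096/59049 ≈ 6.94%


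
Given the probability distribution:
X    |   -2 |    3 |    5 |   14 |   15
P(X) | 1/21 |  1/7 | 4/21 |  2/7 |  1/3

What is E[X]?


E[X] = Σ x·P(X=x)
= (-2)×(1/21) + (3)×(1/7) + (5)×(4/21) + (14)×(2/7) + (15)×(1/3)
= 72/7

E[X] = 72/7


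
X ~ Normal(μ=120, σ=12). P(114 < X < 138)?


z₁=(114-120)/12=-0.5, z₂=(138-120)/12=1.5
P = Φ(1.5) - Φ(-0.5) = 0.933193 - 0.308538 = 0.624655 ≈ 0.6247

P(114 < X < 138) ≈ 0.6247


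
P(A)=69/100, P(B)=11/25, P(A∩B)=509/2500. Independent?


P(A)×P(B) = 759/2500
P(A∩B) = 509/2500
Not equal → NOT independent

No, not independent


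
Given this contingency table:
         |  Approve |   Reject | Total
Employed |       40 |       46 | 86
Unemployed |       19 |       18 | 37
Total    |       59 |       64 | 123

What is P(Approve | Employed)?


P(Approve | Employed) = 40/(40+46) = 40/86 = 20/43

P(Approve|Employed) = 20/43 ≈ 46.51%


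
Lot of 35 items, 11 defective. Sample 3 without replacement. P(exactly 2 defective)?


Hypergeometric: C(11,2)×C(24,1)/C(35,3)
= 55×24/6545 = 24/119

P(X=2) = 24/119 ≈ 20.17%


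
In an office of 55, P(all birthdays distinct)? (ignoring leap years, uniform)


P(all different) = Π(365-i)/365 for i=0..54
= (365/365)×(364/365)×...×(311/365)
= 0.013738

P ≈ 0.0137 ≈ 1.37%


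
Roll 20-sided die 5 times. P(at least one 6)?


P(no 6)^5 = (19/20)^5 = 2476099/3200000
P(≥1) = 1 - 2476099/3200000 = 723901/3200000

P = 723901/3200000 ≈ 22.62%


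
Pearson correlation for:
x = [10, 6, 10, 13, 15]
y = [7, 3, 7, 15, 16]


n=5, Σx=54, Σy=48, Σxy=593, Σx²=630, Σy²=588
r = (5×593 - 54×48)/√((5×630 - 54²)(5×588 - 48²))
= 373/√(234×636) = 373/√148824 ≈ 373/385.7771 ≈ 0.9669

r ≈ 0.9669


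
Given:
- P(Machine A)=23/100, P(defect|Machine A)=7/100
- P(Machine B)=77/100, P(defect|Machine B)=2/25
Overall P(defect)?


P(B) = Σ P(B|Aᵢ)×P(Aᵢ)
  7/100×23/100 = 161/10000
  2/25×77/100 = 77/1250
Sum = 777/10000

P(defect) = 777/10000 ≈ 7.77%


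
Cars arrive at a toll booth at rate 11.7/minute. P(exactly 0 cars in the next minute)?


Poisson(λ=11.7): P(X=0) = e^(-λ)×λ^k/k!
= e^(-11.7) × 11.7^0 / 0!
≈ 8.293819161e-06 × 1 / 1 ≈ 0.000008

P(X=0) ≈ 0.000008 ≈ 0.00%


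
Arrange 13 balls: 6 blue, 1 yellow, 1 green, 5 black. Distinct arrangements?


13!/(6!×1!×1!×5!) = 72072

72072


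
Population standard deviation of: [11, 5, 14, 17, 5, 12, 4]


Mean = 68/7
  (11-68/7)²=81/49
  (5-68/7)²=1089/49
  (14-68/7)²=900/49
  (17-68/7)²=2601/49
  (5-68/7)²=1089/49
  (12-68/7)²=256/49
  (4-68/7)²=1600/49
Σ(x-μ)² = 1088/7
σ² = (1088/7)/7 = 1088/49

σ = √(1088/49) ≈ 4.7121


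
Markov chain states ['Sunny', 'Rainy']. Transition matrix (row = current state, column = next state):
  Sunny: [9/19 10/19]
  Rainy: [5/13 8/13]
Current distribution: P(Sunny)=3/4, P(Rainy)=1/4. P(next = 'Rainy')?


P(next=Rainy) = Σᵢ P(now=i)×P(i→Rainy)
= 3/4×10/19 + 1/4×8/13
= 15/38 + 2/13 = 271/494

P = 271/494 ≈ 0.5486


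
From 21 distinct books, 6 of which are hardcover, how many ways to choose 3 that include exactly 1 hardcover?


Choose 1 of the 6 hardcovers and 2 of the other 15 books:
C(6,1)×C(15,2) = 6×105 = 630

630


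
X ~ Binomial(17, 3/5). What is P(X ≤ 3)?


P(X ≤ 3) = Σ P(X=i) for i=0..3
P(X=0) = 131072/762939453125
P(X=1) = 3342336/762939453125
P(X=2) = 40108032/762939453125
P(X=3) = 60162048/152587890625
Sum = 68878336/152587890625

P(X ≤ 3) = 68878336/152587890625 ≈ 0.05%


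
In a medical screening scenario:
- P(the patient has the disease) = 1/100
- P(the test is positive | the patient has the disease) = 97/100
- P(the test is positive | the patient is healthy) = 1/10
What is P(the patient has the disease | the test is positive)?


Using Bayes' theorem:
P(A|B) = P(B|A)·P(A) / P(B)

P(the test is positive) = 97/100 × 1/100 + 1/10 × 99/100
= 97/10000 + 99/1000 = 1087/10000

P(the patient has the disease|the test is positive) = (97/10000) / (1087/10000) = 97/1087

P(the patient has the disease|the test is positive) = 97/1087 ≈ 8.92%


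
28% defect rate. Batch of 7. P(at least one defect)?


P(all good) = (18/25)^7 = 612220032/6103515625
P(≥1 defect) = 5491295593/6103515625

P = 5491295593/6103515625 ≈ 89.97%


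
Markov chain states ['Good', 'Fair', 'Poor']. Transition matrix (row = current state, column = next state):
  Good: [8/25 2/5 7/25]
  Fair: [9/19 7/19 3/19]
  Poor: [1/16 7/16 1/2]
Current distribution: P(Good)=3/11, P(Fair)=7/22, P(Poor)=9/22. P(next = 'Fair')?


P(next=Fair) = Σᵢ P(now=i)×P(i→Fair)
= 3/11×2/5 + 7/22×7/19 + 9/22×7/16
= 6/55 + 49/418 + 63/352 = 13553/33440

P = 13553/33440 ≈ 0.4053


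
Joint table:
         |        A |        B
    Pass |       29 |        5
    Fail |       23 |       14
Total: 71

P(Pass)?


P(Pass) = (29+5)/71 = 34/71

P(Pass) = 34/71 ≈ 47.89%


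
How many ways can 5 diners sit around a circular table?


Circular arrangements of 5 distinct objects: fix one position to break rotational symmetry.
(n-1)! = 4! = 24

24


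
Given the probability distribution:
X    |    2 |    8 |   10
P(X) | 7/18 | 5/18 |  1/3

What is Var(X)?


E[X] = 19/3
E[X²] = 158/3
Var(X) = E[X²] - (E[X])² = 158/3 - 361/9 = 113/9

Var(X) = 113/9 ≈ 12.5556


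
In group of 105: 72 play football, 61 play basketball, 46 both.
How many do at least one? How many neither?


|A∪B| = 72+61-46 = 87
Neither = 105-87 = 18

At least one: 87; Neither: 18


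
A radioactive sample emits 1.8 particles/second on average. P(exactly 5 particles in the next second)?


Poisson(λ=1.8): P(X=5) = e^(-λ)×λ^k/k!
= e^(-1.8) × 1.8^5 / 5!
≈ 0.1652988882 × 18.89568 / 120 ≈ 0.026029

P(X=5) ≈ 0.026029 ≈ 2.60%


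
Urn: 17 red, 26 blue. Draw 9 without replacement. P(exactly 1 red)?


Hypergeometric: C(17,1)×C(26,8)/C(43,9)
= 17×1562275/563921995 = 21505/456617

P(X=1) = 21505/456617 ≈ 4.71%


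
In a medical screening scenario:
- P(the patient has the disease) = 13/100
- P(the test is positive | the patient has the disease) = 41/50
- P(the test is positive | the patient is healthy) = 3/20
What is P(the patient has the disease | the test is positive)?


Using Bayes' theorem:
P(A|B) = P(B|A)·P(A) / P(B)

P(the test is positive) = 41/50 × 13/100 + 3/20 × 87/100
= 533/5000 + 261/2000 = 2371/10000

P(the patient has the disease|the test is positive) = (533/5000) / (2371/10000) = 1066/2371

P(the patient has the disease|the test is positive) = 1066/2371 ≈ 44.96%


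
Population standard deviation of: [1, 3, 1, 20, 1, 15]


Mean = 41/6
  (1-41/6)²=1225/36
  (3-41/6)²=529/36
  (1-41/6)²=1225/36
  (20-41/6)²=6241/36
  (1-41/6)²=1225/36
  (15-41/6)²=2401/36
Σ(x-μ)² = 2141/6
σ² = (2141/6)/6 = 2141/36

σ = √(2141/36) ≈ 7.7118


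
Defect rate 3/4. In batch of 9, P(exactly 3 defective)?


Binomial: P(X=3) = C(9,3)×p^3×(1-p)^6
= 84 × 27/64 × 1/4096 = 567/65536

P(X=3) = 567/65536 ≈ 0.87%


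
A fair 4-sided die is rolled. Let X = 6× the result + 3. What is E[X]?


E[die] = (1+4)/2 = 5/2
E[X] = 6×5/2 + 3 = 18

E[X] = 18


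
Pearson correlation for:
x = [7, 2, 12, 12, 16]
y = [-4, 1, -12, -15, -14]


n=5, Σx=49, Σy=-44, Σxy=-574, Σx²=597, Σy²=582
r = (5×(-574) - 49×(-44))/√((5×597 - 49²)(5×582 - (-44)²))
= -714/√(584×974) = -714/√568816 ≈ -714/754.1989 ≈ -0.9467

r ≈ -0.9467


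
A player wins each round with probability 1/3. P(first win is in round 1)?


Geometric: P(X=1) = (1-p)^(k-1)×p = (2/3)^0×1/3 = 1/3

P(X=1) = 1/3 ≈ 33.33%


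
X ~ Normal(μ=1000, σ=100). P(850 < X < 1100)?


z₁=(850-1000)/100=-1.5, z₂=(1100-1000)/100=1.0
P = Φ(1.0) - Φ(-1.5) = 0.841345 - 0.066807 = 0.774538 ≈ 0.7745

P(850 < X < 1100) ≈ 0.7745


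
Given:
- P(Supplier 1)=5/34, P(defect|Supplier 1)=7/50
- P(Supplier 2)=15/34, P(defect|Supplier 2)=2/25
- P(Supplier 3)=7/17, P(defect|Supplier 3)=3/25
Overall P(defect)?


P(B) = Σ P(B|Aᵢ)×P(Aᵢ)
  7/50×5/34 = 7/340
  2/25×15/34 = 3/85
  3/25×7/17 = 21/425
Sum = 179/1700

P(defect) = 179/1700 ≈ 10.53%


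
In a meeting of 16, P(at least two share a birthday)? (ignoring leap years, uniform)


P(all different) = Π(365-i)/365 for i=0..15
= 0.716396
P(match) = 1 - 0.716396 = 0.283604

P ≈ 0.2836 ≈ 28.36%


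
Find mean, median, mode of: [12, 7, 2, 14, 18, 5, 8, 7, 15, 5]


Sorted: [2, 5, 5, 7, 7, 8, 12, 14, 15, 18]
Mean = 93/10
Median = 15/2
Freq: {12: 1, 7: 2, 2: 1, 14: 1, 18: 1, 5: 2, 8: 1, 15: 1}
Mode: [5, 7]

Mean=93/10, Median=15/2, Mode=[5, 7]


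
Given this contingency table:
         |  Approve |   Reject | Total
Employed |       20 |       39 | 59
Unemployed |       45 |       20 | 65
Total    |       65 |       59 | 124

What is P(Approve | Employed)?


P(Approve | Employed) = 20/(20+39) = 20/59

P(Approve|Employed) = 20/59 ≈ 33.90%


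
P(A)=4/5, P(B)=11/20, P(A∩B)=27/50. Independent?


P(A)×P(B) = 11/25
P(A∩B) = 27/50
Not equal → NOT independent

No, not independent


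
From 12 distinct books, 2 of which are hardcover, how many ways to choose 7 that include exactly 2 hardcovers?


Choose 2 of the 2 hardcovers and 5 of the other 10 books:
C(2,2)×C(10,5) = 1×252 = 252

252


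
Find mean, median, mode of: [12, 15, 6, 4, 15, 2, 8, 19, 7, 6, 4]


Sorted: [2, 4, 4, 6, 6, 7, 8, 12, 15, 15, 19]
Mean = 98/11
Median = 7
Freq: {12: 1, 15: 2, 6: 2, 4: 2, 2: 1, 8: 1, 19: 1, 7: 1}
Mode: [4, 6, 15]

Mean=98/11, Median=7, Mode=[4, 6, 15]


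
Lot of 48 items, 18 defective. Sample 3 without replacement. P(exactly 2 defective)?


Hypergeometric: C(18,2)×C(30,1)/C(48,3)
= 153×30/17296 = 2295/8648

P(X=2) = 2295/8648 ≈ 26.54%


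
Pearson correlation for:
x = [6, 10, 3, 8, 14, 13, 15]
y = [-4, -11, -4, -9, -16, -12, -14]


n=7, Σx=69, Σy=-70, Σxy=-808, Σx²=799, Σy²=830
r = (7×(-808) - 69×(-70))/√((7×799 - 69²)(7×830 - (-70)²))
= -826/√(832×910) = -826/√757120 ≈ -826/870.1264 ≈ -0.9493

r ≈ -0.9493


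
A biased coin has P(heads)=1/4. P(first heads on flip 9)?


Geometric: P(X=9) = (1-p)^(k-1)×p = (3/4)^8×1/4 = 6561/262144

P(X=9) = 6561/262144 ≈ 2.50%


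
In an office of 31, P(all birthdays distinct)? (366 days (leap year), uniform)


P(all different) = Π(366-i)/366 for i=0..30
= (366/366)×(365/366)×...×(336/366)
= 0.270541

P ≈ 0.2705 ≈ 27.05%


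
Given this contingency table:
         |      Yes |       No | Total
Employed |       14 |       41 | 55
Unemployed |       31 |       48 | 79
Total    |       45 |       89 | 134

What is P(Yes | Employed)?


P(Yes | Employed) = 14/(14+41) = 14/55

P(Yes|Employed) = 14/55 ≈ 25.45%


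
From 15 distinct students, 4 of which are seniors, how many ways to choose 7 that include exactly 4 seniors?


Choose 4 of the 4 seniors and 3 of the other 11 students:
C(4,4)×C(11,3) = 1×165 = 165

165


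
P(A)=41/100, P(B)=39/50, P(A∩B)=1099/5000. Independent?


P(A)×P(B) = 1599/5000
P(A∩B) = 1099/5000
Not equal → NOT independent

No, not independent


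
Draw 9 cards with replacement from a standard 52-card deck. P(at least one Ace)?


P(not a Ace) = 48/52 = 12/13
P(none in 9 draws) = (12/13)^9 = 5159780352/10604499373
P(≥1 Ace) = 1 - 5159780352/10604499373 = 5444719021/10604499373

P = 5444719021/10604499373 ≈ 51.34%


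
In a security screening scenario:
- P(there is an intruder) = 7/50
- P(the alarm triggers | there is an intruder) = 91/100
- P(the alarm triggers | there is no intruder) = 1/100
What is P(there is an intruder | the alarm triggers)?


Using Bayes' theorem:
P(A|B) = P(B|A)·P(A) / P(B)

P(the alarm triggers) = 91/100 × 7/50 + 1/100 × 43/50
= 637/5000 + 43/5000 = 17/125

P(there is an intruder|the alarm triggers) = (637/5000) / (17/125) = 637/680

P(there is an intruder|the alarm triggers) = 637/680 ≈ 93.68%


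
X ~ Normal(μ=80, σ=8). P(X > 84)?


z = (84-80)/8 = 0.5
P(X > 84) = 1 - P(Z ≤ 0.5) = 1 - 0.6915 = 0.3085

P(X > 84) ≈ 0.3085


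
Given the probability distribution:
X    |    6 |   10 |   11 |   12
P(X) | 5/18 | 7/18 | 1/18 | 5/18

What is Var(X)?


E[X] = 19/2
E[X²] = 1721/18
Var(X) = E[X²] - (E[X])² = 1721/18 - 361/4 = 193/36

Var(X) = 193/36 ≈ 5.3611


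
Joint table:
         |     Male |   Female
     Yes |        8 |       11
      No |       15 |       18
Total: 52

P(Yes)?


P(Yes) = (8+11)/52 = 19/52

P(Yes) = 19/52 ≈ 36.54%


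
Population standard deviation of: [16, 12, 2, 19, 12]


Mean = 61/5
  (16-61/5)²=361/25
  (12-61/5)²=1/25
  (2-61/5)²=2601/25
  (19-61/5)²=1156/25
  (12-61/5)²=1/25
Σ(x-μ)² = 824/5
σ² = (824/5)/5 = 824/25

σ = √(824/25) ≈ 5.7411


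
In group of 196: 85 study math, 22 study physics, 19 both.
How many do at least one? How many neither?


|A∪B| = 85+22-19 = 88
Neither = 196-88 = 108

At least one: 88; Neither: 108


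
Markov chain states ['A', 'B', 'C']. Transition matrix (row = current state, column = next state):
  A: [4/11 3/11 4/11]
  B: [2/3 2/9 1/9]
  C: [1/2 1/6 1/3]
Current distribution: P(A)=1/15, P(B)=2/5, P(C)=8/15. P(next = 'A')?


P(next=A) = Σᵢ P(now=i)×P(i→A)
= 1/15×4/11 + 2/5×2/3 + 8/15×1/2
= 4/165 + 4/15 + 4/15 = 92/165

P = 92/165 ≈ 0.5576


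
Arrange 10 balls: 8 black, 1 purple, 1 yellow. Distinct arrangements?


10!/(8!×1!×1!) = 90

90


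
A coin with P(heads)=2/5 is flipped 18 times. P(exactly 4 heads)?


Binomial: P(X=4) = C(18,4)×p^4×(1-p)^14
= 3060 × 16/625 × 4782969/6103515625 = 46834832448/762939453125

P(X=4) = 46834832448/762939453125 ≈ 6.14%


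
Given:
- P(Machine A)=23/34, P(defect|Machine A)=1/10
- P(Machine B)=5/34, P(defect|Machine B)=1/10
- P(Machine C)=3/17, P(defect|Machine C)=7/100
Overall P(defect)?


P(B) = Σ P(B|Aᵢ)×P(Aᵢ)
  1/10×23/34 = 23/340
  1/10×5/34 = 1/68
  7/100×3/17 = 21/1700
Sum = 161/1700

P(defect) = 161/1700 ≈ 9.47%


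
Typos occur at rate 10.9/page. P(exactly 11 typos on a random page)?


Poisson(λ=10.9): P(X=11) = e^(-λ)×λ^k/k!
= e^(-10.9) × 10.9^11 / 11!
≈ 1.8458234e-05 × 258042640531 / 39916800 ≈ 0.119323

P(X=11) ≈ 0.119323 ≈ 11.93%


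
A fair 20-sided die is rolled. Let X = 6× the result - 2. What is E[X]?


E[die] = (1+20)/2 = 21/2
E[X] = 6×21/2 - 2 = 61

E[X] = 61


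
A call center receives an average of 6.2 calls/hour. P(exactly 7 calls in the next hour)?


Poisson(λ=6.2): P(X=7) = e^(-λ)×λ^k/k!
= e^(-6.2) × 6.2^7 / 7!
≈ 0.002029430636 × 352161.460621 / 5040 ≈ 0.141803

P(X=7) ≈ 0.141803 ≈ 14.18%


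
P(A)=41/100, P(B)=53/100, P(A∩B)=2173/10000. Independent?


P(A)×P(B) = 2173/10000
P(A∩B) = 2173/10000
Equal ✓ → Independent

Yes, independent


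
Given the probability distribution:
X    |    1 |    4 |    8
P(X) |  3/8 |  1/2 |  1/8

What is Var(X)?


E[X] = 27/8
E[X²] = 131/8
Var(X) = E[X²] - (E[X])² = 131/8 - 729/64 = 319/64

Var(X) = 319/64 ≈ 4.9844


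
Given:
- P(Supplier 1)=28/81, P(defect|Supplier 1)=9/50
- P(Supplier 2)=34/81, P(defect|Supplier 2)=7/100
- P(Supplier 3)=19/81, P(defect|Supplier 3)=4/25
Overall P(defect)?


P(B) = Σ P(B|Aᵢ)×P(Aᵢ)
  9/50×28/81 = 14/225
  7/100×34/81 = 119/4050
  4/25×19/81 = 76/2025
Sum = 523/4050

P(defect) = 523/4050 ≈ 12.91%


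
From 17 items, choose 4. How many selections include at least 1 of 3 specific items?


Complement: C(17,4) - C(14,4) = 2380 - 1001 = 1379

1379


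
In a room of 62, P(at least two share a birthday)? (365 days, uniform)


P(all different) = Π(365-i)/365 for i=0..61
= 0.004090
P(match) = 1 - 0.004090 = 0.995910

P ≈ 0.9959 ≈ 99.59%


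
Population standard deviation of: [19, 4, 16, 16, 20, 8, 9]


Mean = 92/7
  (19-92/7)²=1681/49
  (4-92/7)²=4096/49
  (16-92/7)²=400/49
  (16-92/7)²=400/49
  (20-92/7)²=2304/49
  (8-92/7)²=1296/49
  (9-92/7)²=841/49
Σ(x-μ)² = 1574/7
σ² = (1574/7)/7 = 1574/49

σ = √(1574/49) ≈ 5.6677


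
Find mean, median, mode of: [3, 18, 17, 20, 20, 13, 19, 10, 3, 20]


Sorted: [3, 3, 10, 13, 17, 18, 19, 20, 20, 20]
Mean = 143/10
Median = 35/2
Freq: {3: 2, 18: 1, 17: 1, 20: 3, 13: 1, 19: 1, 10: 1}
Mode: [20]

Mean=143/10, Median=35/2, Mode=20


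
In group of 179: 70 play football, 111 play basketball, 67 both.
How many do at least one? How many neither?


|A∪B| = 70+111-67 = 114
Neither = 179-114 = 65

At least one: 114; Neither: 65


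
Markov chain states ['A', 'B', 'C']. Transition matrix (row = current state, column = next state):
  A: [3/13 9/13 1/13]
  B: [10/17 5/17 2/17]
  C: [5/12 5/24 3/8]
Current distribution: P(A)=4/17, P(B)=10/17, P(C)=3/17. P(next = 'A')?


P(next=A) = Σᵢ P(now=i)×P(i→A)
= 4/17×3/13 + 10/17×10/17 + 3/17×5/12
= 12/221 + 100/289 + 5/68 = 7121/15028

P = 7121/15028 ≈ 0.4738


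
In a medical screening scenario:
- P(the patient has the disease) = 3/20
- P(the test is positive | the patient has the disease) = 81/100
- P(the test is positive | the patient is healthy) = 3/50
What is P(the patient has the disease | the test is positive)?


Using Bayes' theorem:
P(A|B) = P(B|A)·P(A) / P(B)

P(the test is positive) = 81/100 × 3/20 + 3/50 × 17/20
= 243/2000 + 51/1000 = 69/400

P(the patient has the disease|the test is positive) = (243/2000) / (69/400) = 81/115

P(the patient has the disease|the test is positive) = 81/115 ≈ 70.43%


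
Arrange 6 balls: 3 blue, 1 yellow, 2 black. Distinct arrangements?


6!/(3!×1!×2!) = 60

60


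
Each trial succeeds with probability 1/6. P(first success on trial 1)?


Geometric: P(X=1) = (1-p)^(k-1)×p = (5/6)^0×1/6 = 1/6

P(X=1) = 1/6 ≈ 16.67%


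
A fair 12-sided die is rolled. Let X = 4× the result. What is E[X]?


E[die] = (1+12)/2 = 13/2
E[X] = 4 × 13/2 = 26

E[X] = 26


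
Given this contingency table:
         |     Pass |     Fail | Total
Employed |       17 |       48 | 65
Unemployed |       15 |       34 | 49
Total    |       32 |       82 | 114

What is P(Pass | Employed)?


P(Pass | Employed) = 17/(17+48) = 17/65

P(Pass|Employed) = 17/65 ≈ 26.15%


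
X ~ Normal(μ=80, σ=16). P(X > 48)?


z = (48-80)/16 = -2.0
P(X > 48) = 1 - P(Z ≤ -2.0) = 1 - 0.0228 = 0.9772

P(X > 48) ≈ 0.9772


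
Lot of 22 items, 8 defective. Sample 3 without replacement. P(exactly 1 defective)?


Hypergeometric: C(8,1)×C(14,2)/C(22,3)
= 8×91/1540 = 26/55

P(X=1) = 26/55 ≈ 47.27%


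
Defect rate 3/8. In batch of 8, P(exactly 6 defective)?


Binomial: P(X=6) = C(8,6)×p^6×(1-p)^2
= 28 × 729/262144 × 25/64 = 127575/4194304

P(X=6) = 127575/4194304 ≈ 3.04%


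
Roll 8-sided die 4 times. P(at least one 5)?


P(no 5)^4 = (7/8)^4 = 2401/4096
P(≥1) = 1 - 2401/4096 = 1695/4096

P = 1695/4096 ≈ 41.38%


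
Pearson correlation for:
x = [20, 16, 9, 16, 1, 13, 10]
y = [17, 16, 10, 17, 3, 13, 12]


n=7, Σx=85, Σy=88, Σxy=1250, Σx²=1263, Σy²=1256
r = (7×1250 - 85×88)/√((7×1263 - 85²)(7×1256 - 88²))
= 1270/√(1616×1048) = 1270/√1693568 ≈ 1270/1301.3716 ≈ 0.9759

r ≈ 0.9759


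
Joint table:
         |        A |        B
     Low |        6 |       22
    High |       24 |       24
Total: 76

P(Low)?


P(Low) = (6+22)/76 = 28/76 = 7/19

P(Low) = 7/19 ≈ 36.84%


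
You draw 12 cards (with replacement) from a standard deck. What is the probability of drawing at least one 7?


P(not a 7) = 48/52 = 12/13
P(none in 12 draws) = (12/13)^12 = 8916100448256/23298085122481
P(≥1 7) = 1 - 8916100448256/23298085122481 = 14381984674225/23298085122481

P = 14381984674225/23298085122481 ≈ 61.73%


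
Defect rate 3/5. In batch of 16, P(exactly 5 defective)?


Binomial: P(X=5) = C(16,5)×p^5×(1-p)^11
= 4368 × 243/3125 × 2048/48828125 = 2173796352/152587890625

P(X=5) = 2173796352/152587890625 ≈ 1.42%


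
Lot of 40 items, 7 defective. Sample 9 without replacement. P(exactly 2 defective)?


Hypergeometric: C(7,2)×C(33,7)/C(40,9)
= 21×4272048/273438880 = 509733/1553630

P(X=2) = 509733/1553630 ≈ 32.81%


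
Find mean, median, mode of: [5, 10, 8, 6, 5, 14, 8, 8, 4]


Sorted: [4, 5, 5, 6, 8, 8, 8, 10, 14]
Mean = 68/9
Median = 8
Freq: {5: 2, 10: 1, 8: 3, 6: 1, 14: 1, 4: 1}
Mode: [8]

Mean=68/9, Median=8, Mode=8


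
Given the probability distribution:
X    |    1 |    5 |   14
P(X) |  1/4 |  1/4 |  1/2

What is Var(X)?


E[X] = 17/2
E[X²] = 209/2
Var(X) = E[X²] - (E[X])² = 209/2 - 289/4 = 129/4

Var(X) = 129/4 ≈ 32.2500


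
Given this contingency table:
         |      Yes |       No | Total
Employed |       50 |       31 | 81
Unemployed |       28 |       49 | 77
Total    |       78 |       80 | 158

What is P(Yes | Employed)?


P(Yes | Employed) = 50/(50+31) = 50/81

P(Yes|Employed) = 50/81 ≈ 61.73%


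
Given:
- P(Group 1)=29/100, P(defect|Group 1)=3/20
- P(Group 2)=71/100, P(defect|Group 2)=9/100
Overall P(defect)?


P(B) = Σ P(B|Aᵢ)×P(Aᵢ)
  3/20×29/100 = 87/2000
  9/100×71/100 = 639/10000
Sum = 537/5000

P(defect) = 537/5000 ≈ 10.74%


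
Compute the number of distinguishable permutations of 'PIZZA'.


Letters: 5, freq: {'P': 1, 'I': 1, 'Z': 2, 'A': 1}
5!/(1!×1!×2!×1!) = 120/2 = 60

60


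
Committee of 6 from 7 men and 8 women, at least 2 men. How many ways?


Count by #men:
  2M,4W: C(7,2)×C(8,4)=1470
  3M,3W: C(7,3)×C(8,3)=1960
  4M,2W: C(7,4)×C(8,2)=980
  5M,1W: C(7,5)×C(8,1)=168
  6M,0W: C(7,6)×C(8,0)=7
Total = 4585

4585


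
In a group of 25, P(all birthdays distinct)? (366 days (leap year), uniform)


P(all different) = Π(366-i)/366 for i=0..24
= (366/366)×(365/366)×...×(342/366)
= 0.432316

P ≈ 0.4323 ≈ 43.23%


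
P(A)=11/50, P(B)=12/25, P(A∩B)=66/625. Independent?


P(A)×P(B) = 66/625
P(A∩B) = 66/625
Equal ✓ → Independent

Yes, independent


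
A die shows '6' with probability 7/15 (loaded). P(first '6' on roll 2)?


Geometric: P(X=2) = (1-p)^(k-1)×p = (8/15)^1×7/15 = 56/225

P(X=2) = 56/225 ≈ 24.89%


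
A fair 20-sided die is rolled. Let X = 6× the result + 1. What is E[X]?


E[die] = (1+20)/2 = 21/2
E[X] = 6×21/2 + 1 = 64

E[X] = 64


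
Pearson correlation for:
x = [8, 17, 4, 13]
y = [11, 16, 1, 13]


n=4, Σx=42, Σy=41, Σxy=533, Σx²=538, Σy²=547
r = (4×533 - 42×41)/√((4×538 - 42²)(4×547 - 41²))
= 410/√(388×507) = 410/√196716 ≈ 410/443.5268 ≈ 0.9244

r ≈ 0.9244


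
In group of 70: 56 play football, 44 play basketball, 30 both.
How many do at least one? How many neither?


|A∪B| = 56+44-30 = 70
Neither = 70-70 = 0

At least one: 70; Neither: 0


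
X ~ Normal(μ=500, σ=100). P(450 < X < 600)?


z₁=(450-500)/100=-0.5, z₂=(600-500)/100=1.0
P = Φ(1.0) - Φ(-0.5) = 0.841345 - 0.308538 = 0.532807 ≈ 0.5328

P(450 < X < 600) ≈ 0.5328


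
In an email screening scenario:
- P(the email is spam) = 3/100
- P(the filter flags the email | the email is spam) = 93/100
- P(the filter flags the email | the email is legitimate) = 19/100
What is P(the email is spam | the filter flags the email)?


Using Bayes' theorem:
P(A|B) = P(B|A)·P(A) / P(B)

P(the filter flags the email) = 93/100 × 3/100 + 19/100 × 97/100
= 279/10000 + 1843/10000 = 1061/5000

P(the email is spam|the filter flags the email) = (279/10000) / (1061/5000) = 279/2122

P(the email is spam|the filter flags the email) = 279/2122 ≈ 13.15%


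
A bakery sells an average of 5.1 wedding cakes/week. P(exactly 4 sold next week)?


Poisson(λ=5.1): P(X=4) = e^(-λ)×λ^k/k!
= e^(-5.1) × 5.1^4 / 4!
≈ 0.006096746566 × 676.5201 / 24 ≈ 0.171857

P(X=4) ≈ 0.171857 ≈ 17.19%


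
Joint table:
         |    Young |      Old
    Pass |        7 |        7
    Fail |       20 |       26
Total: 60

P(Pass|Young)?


P(Pass|Young) = 7/(7+20) = 7/27

P = 7/27 ≈ 25.93%


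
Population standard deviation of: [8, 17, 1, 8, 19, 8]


Mean = 61/6
  (8-61/6)²=169/36
  (17-61/6)²=1681/36
  (1-61/6)²=3025/36
  (8-61/6)²=169/36
  (19-61/6)²=2809/36
  (8-61/6)²=169/36
Σ(x-μ)² = 1337/6
σ² = (1337/6)/6 = 1337/36

σ = √(1337/36) ≈ 6.0942


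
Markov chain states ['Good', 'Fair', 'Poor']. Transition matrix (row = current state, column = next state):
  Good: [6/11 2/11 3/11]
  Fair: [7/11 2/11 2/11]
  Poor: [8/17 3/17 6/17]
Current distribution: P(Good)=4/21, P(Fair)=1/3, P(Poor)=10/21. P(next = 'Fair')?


P(next=Fair) = Σᵢ P(now=i)×P(i→Fair)
= 4/21×2/11 + 1/3×2/11 + 10/21×3/17
= 8/231 + 2/33 + 10/119 = 64/357

P = 64/357 ≈ 0.1793


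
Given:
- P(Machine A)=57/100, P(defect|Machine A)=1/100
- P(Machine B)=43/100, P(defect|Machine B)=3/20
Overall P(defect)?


P(B) = Σ P(B|Aᵢ)×P(Aᵢ)
  1/100×57/100 = 57/10000
  3/20×43/100 = 129/2000
Sum = 351/5000

P(defect) = 351/5000 ≈ 7.02%


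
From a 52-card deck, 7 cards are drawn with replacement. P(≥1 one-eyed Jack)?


P(not a one-eyed Jack) = 50/52 = 25/26
P(none in 7 draws) = (25/26)^7 = 6103515625/8031810176
P(≥1 one-eyed Jack) = 1 - 6103515625/8031810176 = 1928294551/8031810176

P = 1928294551/8031810176 ≈ 24.01%


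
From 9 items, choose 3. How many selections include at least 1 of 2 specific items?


Complement: C(9,3) - C(7,3) = 84 - 35 = 49

49


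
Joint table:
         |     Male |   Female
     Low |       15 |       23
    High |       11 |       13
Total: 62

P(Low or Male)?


P(Low∨Male) = P(Low) + P(Male) - P(Low∧Male)
= (38 + 26 - 15)/62 = 49/62

P = 49/62 ≈ 79.03%


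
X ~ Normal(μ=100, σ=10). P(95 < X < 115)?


z₁=(95-100)/10=-0.5, z₂=(115-100)/10=1.5
P = Φ(1.5) - Φ(-0.5) = 0.933193 - 0.308538 = 0.624655 ≈ 0.6247

P(95 < X < 115) ≈ 0.6247


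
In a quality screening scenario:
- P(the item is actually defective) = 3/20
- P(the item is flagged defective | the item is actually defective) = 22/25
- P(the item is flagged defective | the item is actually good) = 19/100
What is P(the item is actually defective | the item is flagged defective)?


Using Bayes' theorem:
P(A|B) = P(B|A)·P(A) / P(B)

P(the item is flagged defective) = 22/25 × 3/20 + 19/100 × 17/20
= 33/250 + 323/2000 = 587/2000

P(the item is actually defective|the item is flagged defective) = (33/250) / (587/2000) = 264/587

P(the item is actually defective|the item is flagged defective) = 264/587 ≈ 44.97%


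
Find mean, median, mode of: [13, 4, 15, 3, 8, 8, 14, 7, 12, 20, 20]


Sorted: [3, 4, 7, 8, 8, 12, 13, 14, 15, 20, 20]
Mean = 124/11
Median = 12
Freq: {13: 1, 4: 1, 15: 1, 3: 1, 8: 2, 14: 1, 7: 1, 12: 1, 20: 2}
Mode: [8, 20]

Mean=124/11, Median=12, Mode=[8, 20]


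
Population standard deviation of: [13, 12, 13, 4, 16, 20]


Mean = 78/6 = 13
  (13-13)²=0
  (12-13)²=1
  (13-13)²=0
  (4-13)²=81
  (16-13)²=9
  (20-13)²=49
Σ(x-μ)² = 140
σ² = 140/6 = 70/3

σ = √(70/3) ≈ 4.8305


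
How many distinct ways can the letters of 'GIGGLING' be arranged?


Letters: 8, freq: {'G': 4, 'I': 2, 'L': 1, 'N': 1}
8!/(4!×2!×1!×1!) = 40320/48 = 840

840


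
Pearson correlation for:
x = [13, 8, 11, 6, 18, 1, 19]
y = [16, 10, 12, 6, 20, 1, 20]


n=7, Σx=76, Σy=85, Σxy=1197, Σx²=1076, Σy²=1337
r = (7×1197 - 76×85)/√((7×1076 - 76²)(7×1337 - 85²))
= 1919/√(1756×2134) = 1919/√3747304 ≈ 1919/1935.7954 ≈ 0.9913

r ≈ 0.9913


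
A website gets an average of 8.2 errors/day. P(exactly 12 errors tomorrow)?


Poisson(λ=8.2): P(X=12) = e^(-λ)×λ^k/k!
= e^(-8.2) × 8.2^12 / 12!
≈ 0.00027465357 × 92420056270.3 / 479001600 ≈ 0.052993

P(X=12) ≈ 0.052993 ≈ 5.30%


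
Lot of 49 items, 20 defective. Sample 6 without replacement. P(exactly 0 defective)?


Hypergeometric: C(20,0)×C(29,6)/C(49,6)
= 1×475020/13983816 = 5655/166474

P(X=0) = 5655/166474 ≈ 3.40%


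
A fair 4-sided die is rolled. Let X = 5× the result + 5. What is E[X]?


E[die] = (1+4)/2 = 5/2
E[X] = 5×5/2 + 5 = 35/2

E[X] = 35/2
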